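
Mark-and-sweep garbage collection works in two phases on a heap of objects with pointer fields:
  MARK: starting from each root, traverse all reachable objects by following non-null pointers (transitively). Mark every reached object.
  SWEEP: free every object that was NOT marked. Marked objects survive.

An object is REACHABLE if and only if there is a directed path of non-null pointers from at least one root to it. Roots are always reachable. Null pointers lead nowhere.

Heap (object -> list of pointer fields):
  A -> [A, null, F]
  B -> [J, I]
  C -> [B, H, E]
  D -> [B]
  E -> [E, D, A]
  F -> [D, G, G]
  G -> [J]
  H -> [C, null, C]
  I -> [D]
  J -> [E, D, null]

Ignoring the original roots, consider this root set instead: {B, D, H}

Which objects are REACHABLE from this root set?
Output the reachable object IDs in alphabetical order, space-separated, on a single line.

Roots: B D H
Mark B: refs=J I, marked=B
Mark D: refs=B, marked=B D
Mark H: refs=C null C, marked=B D H
Mark J: refs=E D null, marked=B D H J
Mark I: refs=D, marked=B D H I J
Mark C: refs=B H E, marked=B C D H I J
Mark E: refs=E D A, marked=B C D E H I J
Mark A: refs=A null F, marked=A B C D E H I J
Mark F: refs=D G G, marked=A B C D E F H I J
Mark G: refs=J, marked=A B C D E F G H I J
Unmarked (collected): (none)

Answer: A B C D E F G H I J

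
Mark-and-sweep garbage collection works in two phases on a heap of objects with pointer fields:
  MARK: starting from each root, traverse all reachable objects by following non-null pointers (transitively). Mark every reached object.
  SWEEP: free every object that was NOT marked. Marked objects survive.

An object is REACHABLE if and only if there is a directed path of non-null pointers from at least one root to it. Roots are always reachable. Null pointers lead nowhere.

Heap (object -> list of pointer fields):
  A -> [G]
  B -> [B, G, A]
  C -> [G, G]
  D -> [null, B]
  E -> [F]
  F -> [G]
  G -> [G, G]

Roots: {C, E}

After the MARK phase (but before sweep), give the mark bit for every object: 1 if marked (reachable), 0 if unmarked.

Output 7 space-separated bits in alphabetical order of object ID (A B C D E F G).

Roots: C E
Mark C: refs=G G, marked=C
Mark E: refs=F, marked=C E
Mark G: refs=G G, marked=C E G
Mark F: refs=G, marked=C E F G
Unmarked (collected): A B D

Answer: 0 0 1 0 1 1 1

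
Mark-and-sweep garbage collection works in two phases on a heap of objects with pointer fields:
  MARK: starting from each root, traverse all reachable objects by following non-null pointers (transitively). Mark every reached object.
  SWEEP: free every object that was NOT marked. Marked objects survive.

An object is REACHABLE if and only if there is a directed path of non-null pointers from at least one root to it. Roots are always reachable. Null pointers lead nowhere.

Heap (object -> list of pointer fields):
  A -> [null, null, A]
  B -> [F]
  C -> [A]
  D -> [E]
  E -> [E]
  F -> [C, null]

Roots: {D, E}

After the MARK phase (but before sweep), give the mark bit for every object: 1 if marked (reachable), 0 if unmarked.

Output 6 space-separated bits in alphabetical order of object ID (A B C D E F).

Roots: D E
Mark D: refs=E, marked=D
Mark E: refs=E, marked=D E
Unmarked (collected): A B C F

Answer: 0 0 0 1 1 0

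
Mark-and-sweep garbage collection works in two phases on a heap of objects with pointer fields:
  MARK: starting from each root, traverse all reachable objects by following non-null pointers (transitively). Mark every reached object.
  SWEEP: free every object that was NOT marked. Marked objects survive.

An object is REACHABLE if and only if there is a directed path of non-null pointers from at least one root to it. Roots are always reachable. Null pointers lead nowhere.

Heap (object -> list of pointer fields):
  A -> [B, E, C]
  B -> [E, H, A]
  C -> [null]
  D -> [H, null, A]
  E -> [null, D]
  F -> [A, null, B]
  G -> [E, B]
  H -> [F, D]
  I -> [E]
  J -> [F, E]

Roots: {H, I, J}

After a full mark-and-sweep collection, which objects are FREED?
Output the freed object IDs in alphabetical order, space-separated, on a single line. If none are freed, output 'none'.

Roots: H I J
Mark H: refs=F D, marked=H
Mark I: refs=E, marked=H I
Mark J: refs=F E, marked=H I J
Mark F: refs=A null B, marked=F H I J
Mark D: refs=H null A, marked=D F H I J
Mark E: refs=null D, marked=D E F H I J
Mark A: refs=B E C, marked=A D E F H I J
Mark B: refs=E H A, marked=A B D E F H I J
Mark C: refs=null, marked=A B C D E F H I J
Unmarked (collected): G

Answer: G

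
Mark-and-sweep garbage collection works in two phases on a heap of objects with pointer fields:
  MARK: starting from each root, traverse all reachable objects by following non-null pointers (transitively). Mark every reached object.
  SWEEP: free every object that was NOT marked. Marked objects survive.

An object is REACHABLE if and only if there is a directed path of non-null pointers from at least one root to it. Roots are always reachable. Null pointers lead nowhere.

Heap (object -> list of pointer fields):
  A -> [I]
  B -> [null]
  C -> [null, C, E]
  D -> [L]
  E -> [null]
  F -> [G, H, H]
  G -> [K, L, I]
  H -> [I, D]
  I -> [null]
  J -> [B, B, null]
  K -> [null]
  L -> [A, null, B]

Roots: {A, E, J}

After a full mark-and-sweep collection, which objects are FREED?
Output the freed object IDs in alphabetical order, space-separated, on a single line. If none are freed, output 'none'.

Answer: C D F G H K L

Derivation:
Roots: A E J
Mark A: refs=I, marked=A
Mark E: refs=null, marked=A E
Mark J: refs=B B null, marked=A E J
Mark I: refs=null, marked=A E I J
Mark B: refs=null, marked=A B E I J
Unmarked (collected): C D F G H K L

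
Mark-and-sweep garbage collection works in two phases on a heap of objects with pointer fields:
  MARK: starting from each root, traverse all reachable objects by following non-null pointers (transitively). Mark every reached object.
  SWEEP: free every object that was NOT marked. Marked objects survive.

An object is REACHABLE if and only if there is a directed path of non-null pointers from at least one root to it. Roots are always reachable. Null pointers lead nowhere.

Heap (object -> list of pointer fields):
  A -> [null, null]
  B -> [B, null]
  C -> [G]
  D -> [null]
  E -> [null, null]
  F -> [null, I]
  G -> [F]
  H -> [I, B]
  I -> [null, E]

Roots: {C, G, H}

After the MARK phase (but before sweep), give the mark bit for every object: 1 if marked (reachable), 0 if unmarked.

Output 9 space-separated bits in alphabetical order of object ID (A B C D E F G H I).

Answer: 0 1 1 0 1 1 1 1 1

Derivation:
Roots: C G H
Mark C: refs=G, marked=C
Mark G: refs=F, marked=C G
Mark H: refs=I B, marked=C G H
Mark F: refs=null I, marked=C F G H
Mark I: refs=null E, marked=C F G H I
Mark B: refs=B null, marked=B C F G H I
Mark E: refs=null null, marked=B C E F G H I
Unmarked (collected): A D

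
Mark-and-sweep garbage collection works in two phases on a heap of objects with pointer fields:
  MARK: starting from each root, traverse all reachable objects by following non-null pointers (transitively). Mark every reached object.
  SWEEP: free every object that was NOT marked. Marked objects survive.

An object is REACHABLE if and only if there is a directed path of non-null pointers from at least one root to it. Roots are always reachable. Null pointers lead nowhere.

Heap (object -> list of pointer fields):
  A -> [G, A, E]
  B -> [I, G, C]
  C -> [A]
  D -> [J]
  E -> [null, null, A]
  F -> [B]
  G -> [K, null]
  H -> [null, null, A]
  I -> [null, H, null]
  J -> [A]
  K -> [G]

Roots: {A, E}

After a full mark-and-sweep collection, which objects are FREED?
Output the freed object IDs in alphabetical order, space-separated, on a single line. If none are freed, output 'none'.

Roots: A E
Mark A: refs=G A E, marked=A
Mark E: refs=null null A, marked=A E
Mark G: refs=K null, marked=A E G
Mark K: refs=G, marked=A E G K
Unmarked (collected): B C D F H I J

Answer: B C D F H I J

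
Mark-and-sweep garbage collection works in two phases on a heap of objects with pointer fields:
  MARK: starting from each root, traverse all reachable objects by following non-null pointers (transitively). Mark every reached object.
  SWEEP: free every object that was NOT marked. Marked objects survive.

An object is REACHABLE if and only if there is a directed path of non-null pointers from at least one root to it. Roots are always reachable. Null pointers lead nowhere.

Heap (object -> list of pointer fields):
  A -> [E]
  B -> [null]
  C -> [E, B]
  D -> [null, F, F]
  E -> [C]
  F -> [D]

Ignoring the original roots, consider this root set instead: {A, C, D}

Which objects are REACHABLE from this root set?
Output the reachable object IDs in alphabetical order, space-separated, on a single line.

Answer: A B C D E F

Derivation:
Roots: A C D
Mark A: refs=E, marked=A
Mark C: refs=E B, marked=A C
Mark D: refs=null F F, marked=A C D
Mark E: refs=C, marked=A C D E
Mark B: refs=null, marked=A B C D E
Mark F: refs=D, marked=A B C D E F
Unmarked (collected): (none)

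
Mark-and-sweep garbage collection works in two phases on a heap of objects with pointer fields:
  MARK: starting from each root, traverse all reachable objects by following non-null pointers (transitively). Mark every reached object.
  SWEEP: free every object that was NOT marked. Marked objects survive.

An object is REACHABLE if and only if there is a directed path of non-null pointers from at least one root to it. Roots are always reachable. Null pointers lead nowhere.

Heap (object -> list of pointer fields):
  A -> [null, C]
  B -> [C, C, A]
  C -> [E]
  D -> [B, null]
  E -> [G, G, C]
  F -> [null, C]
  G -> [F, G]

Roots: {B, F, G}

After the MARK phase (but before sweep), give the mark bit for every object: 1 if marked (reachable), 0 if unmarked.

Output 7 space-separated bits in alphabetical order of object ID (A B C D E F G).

Roots: B F G
Mark B: refs=C C A, marked=B
Mark F: refs=null C, marked=B F
Mark G: refs=F G, marked=B F G
Mark C: refs=E, marked=B C F G
Mark A: refs=null C, marked=A B C F G
Mark E: refs=G G C, marked=A B C E F G
Unmarked (collected): D

Answer: 1 1 1 0 1 1 1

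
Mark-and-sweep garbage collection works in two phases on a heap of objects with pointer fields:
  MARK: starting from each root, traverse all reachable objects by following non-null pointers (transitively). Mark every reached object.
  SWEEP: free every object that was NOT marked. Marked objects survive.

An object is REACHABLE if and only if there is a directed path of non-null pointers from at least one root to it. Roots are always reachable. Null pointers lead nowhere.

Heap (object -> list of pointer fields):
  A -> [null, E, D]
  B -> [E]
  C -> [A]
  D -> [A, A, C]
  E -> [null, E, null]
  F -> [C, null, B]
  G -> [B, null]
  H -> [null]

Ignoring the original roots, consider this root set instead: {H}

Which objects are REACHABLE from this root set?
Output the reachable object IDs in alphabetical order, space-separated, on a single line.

Answer: H

Derivation:
Roots: H
Mark H: refs=null, marked=H
Unmarked (collected): A B C D E F G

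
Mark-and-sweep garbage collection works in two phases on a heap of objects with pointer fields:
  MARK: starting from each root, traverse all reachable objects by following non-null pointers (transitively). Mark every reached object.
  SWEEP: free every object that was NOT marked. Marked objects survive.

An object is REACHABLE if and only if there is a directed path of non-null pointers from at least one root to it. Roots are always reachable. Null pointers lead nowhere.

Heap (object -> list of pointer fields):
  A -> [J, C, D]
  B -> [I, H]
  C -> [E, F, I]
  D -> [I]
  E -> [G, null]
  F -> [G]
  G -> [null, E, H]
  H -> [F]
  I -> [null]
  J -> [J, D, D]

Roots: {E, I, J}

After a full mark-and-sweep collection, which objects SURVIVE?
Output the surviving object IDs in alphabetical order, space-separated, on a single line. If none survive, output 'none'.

Answer: D E F G H I J

Derivation:
Roots: E I J
Mark E: refs=G null, marked=E
Mark I: refs=null, marked=E I
Mark J: refs=J D D, marked=E I J
Mark G: refs=null E H, marked=E G I J
Mark D: refs=I, marked=D E G I J
Mark H: refs=F, marked=D E G H I J
Mark F: refs=G, marked=D E F G H I J
Unmarked (collected): A B C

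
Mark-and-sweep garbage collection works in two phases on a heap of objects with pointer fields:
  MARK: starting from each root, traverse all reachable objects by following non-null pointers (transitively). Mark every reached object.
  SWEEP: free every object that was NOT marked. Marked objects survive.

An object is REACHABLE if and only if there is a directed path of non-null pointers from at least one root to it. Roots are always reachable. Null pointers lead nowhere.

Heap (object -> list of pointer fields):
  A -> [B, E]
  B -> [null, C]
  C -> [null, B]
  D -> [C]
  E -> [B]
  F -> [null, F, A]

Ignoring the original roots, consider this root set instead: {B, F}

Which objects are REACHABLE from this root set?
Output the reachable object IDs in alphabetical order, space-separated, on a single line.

Answer: A B C E F

Derivation:
Roots: B F
Mark B: refs=null C, marked=B
Mark F: refs=null F A, marked=B F
Mark C: refs=null B, marked=B C F
Mark A: refs=B E, marked=A B C F
Mark E: refs=B, marked=A B C E F
Unmarked (collected): D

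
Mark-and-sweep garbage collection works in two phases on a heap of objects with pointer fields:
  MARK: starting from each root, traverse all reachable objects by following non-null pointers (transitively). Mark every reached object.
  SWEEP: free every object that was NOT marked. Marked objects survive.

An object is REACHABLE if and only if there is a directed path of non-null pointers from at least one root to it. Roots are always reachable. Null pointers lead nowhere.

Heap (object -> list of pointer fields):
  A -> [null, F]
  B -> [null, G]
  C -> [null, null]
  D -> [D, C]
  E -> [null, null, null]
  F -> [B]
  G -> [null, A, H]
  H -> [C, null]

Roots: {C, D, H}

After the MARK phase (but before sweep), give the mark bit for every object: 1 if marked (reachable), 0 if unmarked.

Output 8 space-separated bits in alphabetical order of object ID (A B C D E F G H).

Roots: C D H
Mark C: refs=null null, marked=C
Mark D: refs=D C, marked=C D
Mark H: refs=C null, marked=C D H
Unmarked (collected): A B E F G

Answer: 0 0 1 1 0 0 0 1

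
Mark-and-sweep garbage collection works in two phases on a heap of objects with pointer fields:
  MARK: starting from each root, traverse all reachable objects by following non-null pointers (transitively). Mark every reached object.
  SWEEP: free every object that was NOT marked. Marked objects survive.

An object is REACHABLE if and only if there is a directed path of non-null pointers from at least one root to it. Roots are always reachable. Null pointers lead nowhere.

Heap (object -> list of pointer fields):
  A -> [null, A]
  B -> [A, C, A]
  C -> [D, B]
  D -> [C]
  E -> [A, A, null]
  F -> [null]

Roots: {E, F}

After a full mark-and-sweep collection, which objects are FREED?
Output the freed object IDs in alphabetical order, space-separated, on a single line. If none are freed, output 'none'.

Roots: E F
Mark E: refs=A A null, marked=E
Mark F: refs=null, marked=E F
Mark A: refs=null A, marked=A E F
Unmarked (collected): B C D

Answer: B C D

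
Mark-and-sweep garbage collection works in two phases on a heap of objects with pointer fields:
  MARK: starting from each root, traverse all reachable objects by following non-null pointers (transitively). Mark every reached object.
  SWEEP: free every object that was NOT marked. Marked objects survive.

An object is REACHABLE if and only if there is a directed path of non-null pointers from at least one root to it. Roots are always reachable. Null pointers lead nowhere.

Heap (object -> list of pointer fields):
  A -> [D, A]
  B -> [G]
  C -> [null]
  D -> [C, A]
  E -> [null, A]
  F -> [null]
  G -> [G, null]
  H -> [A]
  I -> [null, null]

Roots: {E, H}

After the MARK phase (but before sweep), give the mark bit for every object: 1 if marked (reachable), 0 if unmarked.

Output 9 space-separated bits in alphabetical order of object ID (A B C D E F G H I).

Answer: 1 0 1 1 1 0 0 1 0

Derivation:
Roots: E H
Mark E: refs=null A, marked=E
Mark H: refs=A, marked=E H
Mark A: refs=D A, marked=A E H
Mark D: refs=C A, marked=A D E H
Mark C: refs=null, marked=A C D E H
Unmarked (collected): B F G I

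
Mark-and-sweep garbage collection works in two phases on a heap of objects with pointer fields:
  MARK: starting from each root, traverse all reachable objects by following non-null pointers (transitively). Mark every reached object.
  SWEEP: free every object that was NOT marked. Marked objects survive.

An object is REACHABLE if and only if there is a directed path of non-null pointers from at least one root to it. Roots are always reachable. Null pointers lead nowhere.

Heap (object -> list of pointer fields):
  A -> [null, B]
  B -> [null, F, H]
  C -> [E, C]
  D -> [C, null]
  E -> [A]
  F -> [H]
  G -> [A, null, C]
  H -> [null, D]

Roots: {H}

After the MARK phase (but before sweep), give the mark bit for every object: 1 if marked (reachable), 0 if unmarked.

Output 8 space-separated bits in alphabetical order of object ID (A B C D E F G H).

Answer: 1 1 1 1 1 1 0 1

Derivation:
Roots: H
Mark H: refs=null D, marked=H
Mark D: refs=C null, marked=D H
Mark C: refs=E C, marked=C D H
Mark E: refs=A, marked=C D E H
Mark A: refs=null B, marked=A C D E H
Mark B: refs=null F H, marked=A B C D E H
Mark F: refs=H, marked=A B C D E F H
Unmarked (collected): G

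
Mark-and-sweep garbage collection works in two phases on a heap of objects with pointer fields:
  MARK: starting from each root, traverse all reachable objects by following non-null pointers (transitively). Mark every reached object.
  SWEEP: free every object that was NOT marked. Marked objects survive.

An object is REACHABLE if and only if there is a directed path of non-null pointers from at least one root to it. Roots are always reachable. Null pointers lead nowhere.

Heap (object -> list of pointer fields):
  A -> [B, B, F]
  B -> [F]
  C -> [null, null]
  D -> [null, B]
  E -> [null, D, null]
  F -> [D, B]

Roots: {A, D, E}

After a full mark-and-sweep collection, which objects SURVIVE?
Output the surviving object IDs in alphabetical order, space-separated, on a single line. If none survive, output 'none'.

Roots: A D E
Mark A: refs=B B F, marked=A
Mark D: refs=null B, marked=A D
Mark E: refs=null D null, marked=A D E
Mark B: refs=F, marked=A B D E
Mark F: refs=D B, marked=A B D E F
Unmarked (collected): C

Answer: A B D E F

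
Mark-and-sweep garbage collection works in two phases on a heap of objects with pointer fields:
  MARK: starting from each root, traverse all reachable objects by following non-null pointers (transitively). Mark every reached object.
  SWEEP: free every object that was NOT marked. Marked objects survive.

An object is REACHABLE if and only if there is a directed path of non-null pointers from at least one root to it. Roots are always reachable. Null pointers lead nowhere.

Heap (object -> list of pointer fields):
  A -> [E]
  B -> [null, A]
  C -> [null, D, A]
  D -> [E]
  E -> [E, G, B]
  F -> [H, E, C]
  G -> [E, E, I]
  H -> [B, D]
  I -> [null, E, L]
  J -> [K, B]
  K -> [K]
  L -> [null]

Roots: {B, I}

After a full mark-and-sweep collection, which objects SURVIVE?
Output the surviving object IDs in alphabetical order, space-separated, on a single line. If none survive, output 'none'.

Answer: A B E G I L

Derivation:
Roots: B I
Mark B: refs=null A, marked=B
Mark I: refs=null E L, marked=B I
Mark A: refs=E, marked=A B I
Mark E: refs=E G B, marked=A B E I
Mark L: refs=null, marked=A B E I L
Mark G: refs=E E I, marked=A B E G I L
Unmarked (collected): C D F H J K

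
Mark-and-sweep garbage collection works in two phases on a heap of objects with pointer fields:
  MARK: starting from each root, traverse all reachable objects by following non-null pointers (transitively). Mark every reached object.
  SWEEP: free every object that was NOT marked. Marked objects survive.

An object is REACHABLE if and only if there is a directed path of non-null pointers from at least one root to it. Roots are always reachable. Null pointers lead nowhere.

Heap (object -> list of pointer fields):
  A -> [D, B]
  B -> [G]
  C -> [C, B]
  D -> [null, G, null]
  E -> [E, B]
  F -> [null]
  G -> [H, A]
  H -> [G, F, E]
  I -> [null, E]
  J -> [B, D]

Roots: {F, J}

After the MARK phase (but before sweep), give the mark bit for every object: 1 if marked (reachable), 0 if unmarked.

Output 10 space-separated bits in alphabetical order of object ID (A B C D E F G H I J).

Answer: 1 1 0 1 1 1 1 1 0 1

Derivation:
Roots: F J
Mark F: refs=null, marked=F
Mark J: refs=B D, marked=F J
Mark B: refs=G, marked=B F J
Mark D: refs=null G null, marked=B D F J
Mark G: refs=H A, marked=B D F G J
Mark H: refs=G F E, marked=B D F G H J
Mark A: refs=D B, marked=A B D F G H J
Mark E: refs=E B, marked=A B D E F G H J
Unmarked (collected): C I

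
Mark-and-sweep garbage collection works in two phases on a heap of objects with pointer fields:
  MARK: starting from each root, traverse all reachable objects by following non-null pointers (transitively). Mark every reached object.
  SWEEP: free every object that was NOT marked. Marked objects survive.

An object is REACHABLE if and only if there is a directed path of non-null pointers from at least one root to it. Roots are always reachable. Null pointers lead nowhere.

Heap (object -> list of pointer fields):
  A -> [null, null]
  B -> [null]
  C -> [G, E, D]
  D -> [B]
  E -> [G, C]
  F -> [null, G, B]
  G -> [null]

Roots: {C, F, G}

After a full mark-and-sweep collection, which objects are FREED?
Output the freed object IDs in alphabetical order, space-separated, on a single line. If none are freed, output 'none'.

Roots: C F G
Mark C: refs=G E D, marked=C
Mark F: refs=null G B, marked=C F
Mark G: refs=null, marked=C F G
Mark E: refs=G C, marked=C E F G
Mark D: refs=B, marked=C D E F G
Mark B: refs=null, marked=B C D E F G
Unmarked (collected): A

Answer: A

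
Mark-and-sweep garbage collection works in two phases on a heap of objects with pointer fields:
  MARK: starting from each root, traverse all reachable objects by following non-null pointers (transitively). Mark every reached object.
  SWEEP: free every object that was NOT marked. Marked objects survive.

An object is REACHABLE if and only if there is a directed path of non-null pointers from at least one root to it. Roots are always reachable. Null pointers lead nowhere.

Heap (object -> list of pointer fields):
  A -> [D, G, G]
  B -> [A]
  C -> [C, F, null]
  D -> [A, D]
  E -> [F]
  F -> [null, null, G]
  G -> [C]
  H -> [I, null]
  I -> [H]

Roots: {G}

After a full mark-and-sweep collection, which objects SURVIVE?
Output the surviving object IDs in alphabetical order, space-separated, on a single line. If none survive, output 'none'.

Answer: C F G

Derivation:
Roots: G
Mark G: refs=C, marked=G
Mark C: refs=C F null, marked=C G
Mark F: refs=null null G, marked=C F G
Unmarked (collected): A B D E H I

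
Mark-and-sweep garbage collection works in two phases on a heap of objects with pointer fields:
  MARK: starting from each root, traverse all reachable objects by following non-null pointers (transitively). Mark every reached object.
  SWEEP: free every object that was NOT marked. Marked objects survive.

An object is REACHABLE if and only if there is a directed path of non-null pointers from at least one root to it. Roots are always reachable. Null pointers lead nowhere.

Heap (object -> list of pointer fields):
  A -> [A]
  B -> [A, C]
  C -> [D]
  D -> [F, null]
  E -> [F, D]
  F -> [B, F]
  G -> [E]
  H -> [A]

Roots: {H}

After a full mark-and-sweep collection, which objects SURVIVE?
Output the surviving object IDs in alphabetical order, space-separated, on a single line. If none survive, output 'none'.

Roots: H
Mark H: refs=A, marked=H
Mark A: refs=A, marked=A H
Unmarked (collected): B C D E F G

Answer: A H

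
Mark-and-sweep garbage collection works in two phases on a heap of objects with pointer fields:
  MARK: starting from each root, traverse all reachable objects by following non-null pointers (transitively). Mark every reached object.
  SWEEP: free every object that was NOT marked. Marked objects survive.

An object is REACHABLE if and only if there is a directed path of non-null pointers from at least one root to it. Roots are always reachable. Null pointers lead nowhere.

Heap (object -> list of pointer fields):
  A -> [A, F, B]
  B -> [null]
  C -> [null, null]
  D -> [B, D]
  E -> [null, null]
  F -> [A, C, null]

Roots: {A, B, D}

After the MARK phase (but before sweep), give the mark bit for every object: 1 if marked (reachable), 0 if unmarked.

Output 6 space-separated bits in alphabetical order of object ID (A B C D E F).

Roots: A B D
Mark A: refs=A F B, marked=A
Mark B: refs=null, marked=A B
Mark D: refs=B D, marked=A B D
Mark F: refs=A C null, marked=A B D F
Mark C: refs=null null, marked=A B C D F
Unmarked (collected): E

Answer: 1 1 1 1 0 1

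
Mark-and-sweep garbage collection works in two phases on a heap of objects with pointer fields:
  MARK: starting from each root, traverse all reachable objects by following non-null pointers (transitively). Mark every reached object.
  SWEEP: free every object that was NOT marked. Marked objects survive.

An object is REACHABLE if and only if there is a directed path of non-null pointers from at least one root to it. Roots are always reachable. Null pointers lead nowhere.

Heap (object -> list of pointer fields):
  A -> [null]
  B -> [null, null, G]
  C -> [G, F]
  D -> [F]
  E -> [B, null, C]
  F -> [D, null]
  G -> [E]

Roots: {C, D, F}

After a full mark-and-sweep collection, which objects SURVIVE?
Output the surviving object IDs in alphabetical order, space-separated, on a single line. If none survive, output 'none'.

Roots: C D F
Mark C: refs=G F, marked=C
Mark D: refs=F, marked=C D
Mark F: refs=D null, marked=C D F
Mark G: refs=E, marked=C D F G
Mark E: refs=B null C, marked=C D E F G
Mark B: refs=null null G, marked=B C D E F G
Unmarked (collected): A

Answer: B C D E F G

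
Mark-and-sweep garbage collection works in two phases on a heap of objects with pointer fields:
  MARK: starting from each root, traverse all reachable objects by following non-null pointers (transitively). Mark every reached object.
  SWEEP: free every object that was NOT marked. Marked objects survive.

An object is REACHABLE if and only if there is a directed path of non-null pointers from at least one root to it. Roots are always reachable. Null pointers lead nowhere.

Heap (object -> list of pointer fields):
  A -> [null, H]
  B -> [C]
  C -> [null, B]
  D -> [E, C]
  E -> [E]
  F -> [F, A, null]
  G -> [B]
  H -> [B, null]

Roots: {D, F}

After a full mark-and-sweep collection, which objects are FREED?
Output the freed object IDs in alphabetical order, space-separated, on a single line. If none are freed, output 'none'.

Answer: G

Derivation:
Roots: D F
Mark D: refs=E C, marked=D
Mark F: refs=F A null, marked=D F
Mark E: refs=E, marked=D E F
Mark C: refs=null B, marked=C D E F
Mark A: refs=null H, marked=A C D E F
Mark B: refs=C, marked=A B C D E F
Mark H: refs=B null, marked=A B C D E F H
Unmarked (collected): G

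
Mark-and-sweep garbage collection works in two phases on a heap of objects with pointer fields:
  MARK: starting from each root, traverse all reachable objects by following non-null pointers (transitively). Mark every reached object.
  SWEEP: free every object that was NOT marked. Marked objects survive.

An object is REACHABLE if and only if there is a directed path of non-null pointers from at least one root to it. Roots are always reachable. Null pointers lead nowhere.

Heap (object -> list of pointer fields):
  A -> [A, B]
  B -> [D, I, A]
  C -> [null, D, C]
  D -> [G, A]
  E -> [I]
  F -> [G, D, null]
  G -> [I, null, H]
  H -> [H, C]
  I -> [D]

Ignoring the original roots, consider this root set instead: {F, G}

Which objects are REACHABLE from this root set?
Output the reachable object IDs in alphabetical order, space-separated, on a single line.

Answer: A B C D F G H I

Derivation:
Roots: F G
Mark F: refs=G D null, marked=F
Mark G: refs=I null H, marked=F G
Mark D: refs=G A, marked=D F G
Mark I: refs=D, marked=D F G I
Mark H: refs=H C, marked=D F G H I
Mark A: refs=A B, marked=A D F G H I
Mark C: refs=null D C, marked=A C D F G H I
Mark B: refs=D I A, marked=A B C D F G H I
Unmarked (collected): E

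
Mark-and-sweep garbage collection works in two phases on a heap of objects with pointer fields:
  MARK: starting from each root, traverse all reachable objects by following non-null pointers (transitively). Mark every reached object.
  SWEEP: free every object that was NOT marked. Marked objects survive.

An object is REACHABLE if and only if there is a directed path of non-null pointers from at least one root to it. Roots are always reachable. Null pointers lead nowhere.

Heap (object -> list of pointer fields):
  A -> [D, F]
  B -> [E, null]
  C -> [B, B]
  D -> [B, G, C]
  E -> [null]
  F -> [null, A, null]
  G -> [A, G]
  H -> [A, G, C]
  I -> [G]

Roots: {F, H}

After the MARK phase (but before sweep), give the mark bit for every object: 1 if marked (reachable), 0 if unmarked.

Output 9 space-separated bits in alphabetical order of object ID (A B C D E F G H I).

Roots: F H
Mark F: refs=null A null, marked=F
Mark H: refs=A G C, marked=F H
Mark A: refs=D F, marked=A F H
Mark G: refs=A G, marked=A F G H
Mark C: refs=B B, marked=A C F G H
Mark D: refs=B G C, marked=A C D F G H
Mark B: refs=E null, marked=A B C D F G H
Mark E: refs=null, marked=A B C D E F G H
Unmarked (collected): I

Answer: 1 1 1 1 1 1 1 1 0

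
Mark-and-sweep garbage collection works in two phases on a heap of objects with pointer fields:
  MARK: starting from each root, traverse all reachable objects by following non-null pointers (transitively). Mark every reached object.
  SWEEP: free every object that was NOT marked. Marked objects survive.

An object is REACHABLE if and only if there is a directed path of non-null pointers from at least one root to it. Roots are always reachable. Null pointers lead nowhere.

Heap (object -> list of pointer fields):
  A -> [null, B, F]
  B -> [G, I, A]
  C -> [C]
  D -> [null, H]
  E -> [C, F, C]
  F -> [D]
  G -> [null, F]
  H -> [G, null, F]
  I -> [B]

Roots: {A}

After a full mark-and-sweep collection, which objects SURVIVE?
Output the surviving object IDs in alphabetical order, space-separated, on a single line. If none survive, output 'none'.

Answer: A B D F G H I

Derivation:
Roots: A
Mark A: refs=null B F, marked=A
Mark B: refs=G I A, marked=A B
Mark F: refs=D, marked=A B F
Mark G: refs=null F, marked=A B F G
Mark I: refs=B, marked=A B F G I
Mark D: refs=null H, marked=A B D F G I
Mark H: refs=G null F, marked=A B D F G H I
Unmarked (collected): C E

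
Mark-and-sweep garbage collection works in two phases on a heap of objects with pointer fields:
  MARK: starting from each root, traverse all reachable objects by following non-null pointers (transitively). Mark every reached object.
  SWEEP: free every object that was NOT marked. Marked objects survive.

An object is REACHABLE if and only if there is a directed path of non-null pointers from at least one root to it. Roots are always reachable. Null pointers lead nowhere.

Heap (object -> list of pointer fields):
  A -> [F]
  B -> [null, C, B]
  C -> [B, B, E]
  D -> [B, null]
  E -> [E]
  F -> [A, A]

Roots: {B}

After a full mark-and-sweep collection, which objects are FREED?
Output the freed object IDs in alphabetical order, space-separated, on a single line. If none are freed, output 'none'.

Roots: B
Mark B: refs=null C B, marked=B
Mark C: refs=B B E, marked=B C
Mark E: refs=E, marked=B C E
Unmarked (collected): A D F

Answer: A D F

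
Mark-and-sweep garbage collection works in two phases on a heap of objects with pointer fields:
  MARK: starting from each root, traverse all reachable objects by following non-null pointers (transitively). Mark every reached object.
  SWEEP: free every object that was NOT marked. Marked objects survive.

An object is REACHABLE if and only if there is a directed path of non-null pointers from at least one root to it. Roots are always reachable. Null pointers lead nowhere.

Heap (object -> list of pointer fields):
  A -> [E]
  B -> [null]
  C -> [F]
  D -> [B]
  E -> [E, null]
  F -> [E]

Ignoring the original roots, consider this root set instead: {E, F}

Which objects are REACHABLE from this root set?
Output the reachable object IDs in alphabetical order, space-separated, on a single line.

Answer: E F

Derivation:
Roots: E F
Mark E: refs=E null, marked=E
Mark F: refs=E, marked=E F
Unmarked (collected): A B C D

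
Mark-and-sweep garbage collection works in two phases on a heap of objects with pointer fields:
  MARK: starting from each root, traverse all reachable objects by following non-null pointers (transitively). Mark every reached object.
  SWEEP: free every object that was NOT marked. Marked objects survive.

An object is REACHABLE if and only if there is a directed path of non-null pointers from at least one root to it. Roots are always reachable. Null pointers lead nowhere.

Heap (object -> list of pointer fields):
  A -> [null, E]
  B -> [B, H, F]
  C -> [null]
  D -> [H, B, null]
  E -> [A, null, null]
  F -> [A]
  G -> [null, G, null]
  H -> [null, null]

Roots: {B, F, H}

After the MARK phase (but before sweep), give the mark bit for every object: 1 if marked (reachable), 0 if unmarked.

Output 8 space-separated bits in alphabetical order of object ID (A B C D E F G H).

Answer: 1 1 0 0 1 1 0 1

Derivation:
Roots: B F H
Mark B: refs=B H F, marked=B
Mark F: refs=A, marked=B F
Mark H: refs=null null, marked=B F H
Mark A: refs=null E, marked=A B F H
Mark E: refs=A null null, marked=A B E F H
Unmarked (collected): C D G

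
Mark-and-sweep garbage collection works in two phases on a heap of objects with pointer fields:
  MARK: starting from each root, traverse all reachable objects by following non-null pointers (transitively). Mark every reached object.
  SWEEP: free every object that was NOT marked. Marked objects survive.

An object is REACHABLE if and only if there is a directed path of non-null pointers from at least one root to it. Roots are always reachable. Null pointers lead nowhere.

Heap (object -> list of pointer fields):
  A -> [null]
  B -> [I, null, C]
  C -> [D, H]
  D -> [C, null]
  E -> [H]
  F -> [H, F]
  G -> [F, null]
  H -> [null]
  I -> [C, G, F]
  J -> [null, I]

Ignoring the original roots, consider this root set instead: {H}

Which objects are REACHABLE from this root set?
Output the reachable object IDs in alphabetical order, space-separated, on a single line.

Answer: H

Derivation:
Roots: H
Mark H: refs=null, marked=H
Unmarked (collected): A B C D E F G I J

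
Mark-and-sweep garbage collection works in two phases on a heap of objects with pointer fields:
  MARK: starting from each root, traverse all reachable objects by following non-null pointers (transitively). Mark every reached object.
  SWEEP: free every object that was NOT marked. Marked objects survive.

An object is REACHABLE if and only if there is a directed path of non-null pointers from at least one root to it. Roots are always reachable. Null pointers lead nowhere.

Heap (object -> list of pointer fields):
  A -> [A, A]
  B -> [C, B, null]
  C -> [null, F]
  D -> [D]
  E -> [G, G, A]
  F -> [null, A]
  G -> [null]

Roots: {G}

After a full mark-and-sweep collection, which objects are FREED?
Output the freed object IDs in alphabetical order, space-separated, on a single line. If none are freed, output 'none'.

Answer: A B C D E F

Derivation:
Roots: G
Mark G: refs=null, marked=G
Unmarked (collected): A B C D E F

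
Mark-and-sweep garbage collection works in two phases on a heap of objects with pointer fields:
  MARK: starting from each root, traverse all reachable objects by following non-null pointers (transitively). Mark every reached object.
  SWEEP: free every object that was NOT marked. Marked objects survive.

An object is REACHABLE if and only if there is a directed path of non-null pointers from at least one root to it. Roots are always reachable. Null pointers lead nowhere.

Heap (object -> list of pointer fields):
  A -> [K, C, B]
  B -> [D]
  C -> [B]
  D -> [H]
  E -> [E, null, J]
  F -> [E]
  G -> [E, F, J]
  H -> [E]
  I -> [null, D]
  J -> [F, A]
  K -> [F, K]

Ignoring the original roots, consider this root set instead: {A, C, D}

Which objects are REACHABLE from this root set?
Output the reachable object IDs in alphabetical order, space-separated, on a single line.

Roots: A C D
Mark A: refs=K C B, marked=A
Mark C: refs=B, marked=A C
Mark D: refs=H, marked=A C D
Mark K: refs=F K, marked=A C D K
Mark B: refs=D, marked=A B C D K
Mark H: refs=E, marked=A B C D H K
Mark F: refs=E, marked=A B C D F H K
Mark E: refs=E null J, marked=A B C D E F H K
Mark J: refs=F A, marked=A B C D E F H J K
Unmarked (collected): G I

Answer: A B C D E F H J K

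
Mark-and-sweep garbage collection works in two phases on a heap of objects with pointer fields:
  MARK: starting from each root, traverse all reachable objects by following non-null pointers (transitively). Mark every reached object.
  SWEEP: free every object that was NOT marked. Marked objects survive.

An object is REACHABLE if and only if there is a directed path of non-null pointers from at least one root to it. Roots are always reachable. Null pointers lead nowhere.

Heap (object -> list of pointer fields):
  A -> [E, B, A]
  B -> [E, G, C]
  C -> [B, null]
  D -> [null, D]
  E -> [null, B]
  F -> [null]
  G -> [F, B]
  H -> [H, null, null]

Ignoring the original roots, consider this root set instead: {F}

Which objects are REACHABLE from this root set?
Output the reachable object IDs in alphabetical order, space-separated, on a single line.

Roots: F
Mark F: refs=null, marked=F
Unmarked (collected): A B C D E G H

Answer: F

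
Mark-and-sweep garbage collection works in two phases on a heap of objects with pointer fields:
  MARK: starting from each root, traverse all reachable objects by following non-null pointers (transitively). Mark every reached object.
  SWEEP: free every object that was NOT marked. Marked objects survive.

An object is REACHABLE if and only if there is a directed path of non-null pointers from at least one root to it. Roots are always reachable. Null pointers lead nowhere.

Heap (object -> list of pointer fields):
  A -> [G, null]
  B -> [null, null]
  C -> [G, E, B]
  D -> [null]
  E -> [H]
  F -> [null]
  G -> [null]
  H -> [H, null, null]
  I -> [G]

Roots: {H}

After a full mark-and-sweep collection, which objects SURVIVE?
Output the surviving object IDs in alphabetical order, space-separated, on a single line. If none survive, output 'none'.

Answer: H

Derivation:
Roots: H
Mark H: refs=H null null, marked=H
Unmarked (collected): A B C D E F G I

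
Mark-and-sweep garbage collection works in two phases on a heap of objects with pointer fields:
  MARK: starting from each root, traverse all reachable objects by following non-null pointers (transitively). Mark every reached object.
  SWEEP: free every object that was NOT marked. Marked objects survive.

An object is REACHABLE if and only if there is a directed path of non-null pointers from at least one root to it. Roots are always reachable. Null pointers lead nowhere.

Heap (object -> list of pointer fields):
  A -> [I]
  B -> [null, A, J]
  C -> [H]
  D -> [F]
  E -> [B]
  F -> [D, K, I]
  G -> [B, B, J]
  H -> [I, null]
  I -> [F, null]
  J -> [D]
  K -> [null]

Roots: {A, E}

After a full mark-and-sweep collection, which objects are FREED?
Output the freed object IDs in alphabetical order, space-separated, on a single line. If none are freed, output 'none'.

Roots: A E
Mark A: refs=I, marked=A
Mark E: refs=B, marked=A E
Mark I: refs=F null, marked=A E I
Mark B: refs=null A J, marked=A B E I
Mark F: refs=D K I, marked=A B E F I
Mark J: refs=D, marked=A B E F I J
Mark D: refs=F, marked=A B D E F I J
Mark K: refs=null, marked=A B D E F I J K
Unmarked (collected): C G H

Answer: C G H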